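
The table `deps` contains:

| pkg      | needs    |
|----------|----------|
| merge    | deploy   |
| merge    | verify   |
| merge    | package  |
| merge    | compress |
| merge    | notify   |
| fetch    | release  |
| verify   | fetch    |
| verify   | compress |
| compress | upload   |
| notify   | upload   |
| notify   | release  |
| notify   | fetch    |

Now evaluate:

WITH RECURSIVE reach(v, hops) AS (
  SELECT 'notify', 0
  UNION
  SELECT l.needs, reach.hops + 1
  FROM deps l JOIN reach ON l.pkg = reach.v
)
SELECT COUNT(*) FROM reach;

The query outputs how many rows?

5

Base: (notify, hops=0).
Iteration 1: edges from {notify} -> (fetch, hops=1), (release, hops=1), (upload, hops=1).
Iteration 2: edges from {fetch,release,upload} -> (release, hops=2).
Iteration 3: no outgoing edges from {release}; recursion stops.
Total rows emitted: 5.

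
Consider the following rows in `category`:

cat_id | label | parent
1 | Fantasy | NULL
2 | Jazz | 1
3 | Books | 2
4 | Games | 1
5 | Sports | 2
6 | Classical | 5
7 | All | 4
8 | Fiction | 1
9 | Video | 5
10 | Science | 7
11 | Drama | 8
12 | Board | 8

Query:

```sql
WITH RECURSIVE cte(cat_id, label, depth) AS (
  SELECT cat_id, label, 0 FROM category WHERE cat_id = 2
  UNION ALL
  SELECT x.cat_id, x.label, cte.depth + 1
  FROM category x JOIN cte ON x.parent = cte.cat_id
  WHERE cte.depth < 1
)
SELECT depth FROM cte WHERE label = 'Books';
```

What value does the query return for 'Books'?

1

Base: cat_id=2 (Jazz) at depth 0.
Iteration 1: rows with parent in {2} -> Books (id 3, depth 1), Sports (id 5, depth 1).
Iteration 2: depth < 1 fails for all current rows; recursion stops.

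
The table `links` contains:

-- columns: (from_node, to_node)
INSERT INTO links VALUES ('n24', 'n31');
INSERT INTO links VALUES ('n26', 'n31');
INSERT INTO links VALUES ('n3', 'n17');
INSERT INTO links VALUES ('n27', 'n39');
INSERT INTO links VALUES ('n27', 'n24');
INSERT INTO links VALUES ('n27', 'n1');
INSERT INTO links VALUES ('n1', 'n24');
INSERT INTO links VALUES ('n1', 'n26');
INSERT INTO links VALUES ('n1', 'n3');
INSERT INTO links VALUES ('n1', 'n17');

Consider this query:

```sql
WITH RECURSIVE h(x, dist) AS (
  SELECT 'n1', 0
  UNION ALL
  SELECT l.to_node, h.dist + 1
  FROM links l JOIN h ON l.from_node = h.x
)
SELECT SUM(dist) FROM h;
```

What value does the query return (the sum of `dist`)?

Base: (n1, dist=0).
Iteration 1: edges from {n1} -> (n17, dist=1), (n24, dist=1), (n26, dist=1), (n3, dist=1).
Iteration 2: edges from {n17,n24,n26,n3} -> (n17, dist=2), (n31, dist=2) x2. [UNION ALL keeps all 3 new rows, including repeats]
Iteration 3: no outgoing edges from {n17,n31}; recursion stops.
SUM(dist) = 0 + 1 + 1 + 1 + 1 + 2 + 2 + 2 = 10.

10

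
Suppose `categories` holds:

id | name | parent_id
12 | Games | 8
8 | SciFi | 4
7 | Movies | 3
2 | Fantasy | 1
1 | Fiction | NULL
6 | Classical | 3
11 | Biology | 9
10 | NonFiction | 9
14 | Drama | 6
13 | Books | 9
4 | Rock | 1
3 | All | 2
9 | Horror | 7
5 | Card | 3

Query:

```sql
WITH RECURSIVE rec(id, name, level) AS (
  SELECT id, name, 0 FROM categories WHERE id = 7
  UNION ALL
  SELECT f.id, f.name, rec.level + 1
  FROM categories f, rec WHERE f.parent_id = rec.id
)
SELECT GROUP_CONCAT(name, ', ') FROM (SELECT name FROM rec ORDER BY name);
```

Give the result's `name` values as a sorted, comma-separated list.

Biology, Books, Horror, Movies, NonFiction

Base: id=7 (Movies) at level 0.
Iteration 1: rows with parent_id in {7} -> Horror (id 9, level 1).
Iteration 2: rows with parent_id in {9} -> NonFiction (id 10, level 2), Biology (id 11, level 2), Books (id 13, level 2).
Iteration 3: no rows with parent_id in {10,11,13}; recursion stops.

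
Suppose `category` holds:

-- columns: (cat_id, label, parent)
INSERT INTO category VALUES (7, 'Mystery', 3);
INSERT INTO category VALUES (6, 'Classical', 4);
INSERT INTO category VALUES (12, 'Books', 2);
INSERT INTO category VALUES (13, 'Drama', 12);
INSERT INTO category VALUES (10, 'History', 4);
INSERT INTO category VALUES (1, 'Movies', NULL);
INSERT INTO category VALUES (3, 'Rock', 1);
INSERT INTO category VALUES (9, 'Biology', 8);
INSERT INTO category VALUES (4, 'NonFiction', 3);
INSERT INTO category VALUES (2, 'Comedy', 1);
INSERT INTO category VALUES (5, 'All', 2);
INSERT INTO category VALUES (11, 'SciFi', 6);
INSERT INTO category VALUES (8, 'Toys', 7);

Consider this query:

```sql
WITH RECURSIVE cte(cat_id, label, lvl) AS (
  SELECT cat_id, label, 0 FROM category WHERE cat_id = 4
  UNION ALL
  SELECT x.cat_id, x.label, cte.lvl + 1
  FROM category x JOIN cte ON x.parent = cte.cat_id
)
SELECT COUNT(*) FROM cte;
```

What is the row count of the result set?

4

Base: cat_id=4 (NonFiction) at lvl 0.
Iteration 1: rows with parent in {4} -> Classical (id 6, lvl 1), History (id 10, lvl 1).
Iteration 2: rows with parent in {6,10} -> SciFi (id 11, lvl 2).
Iteration 3: no rows with parent in {11}; recursion stops.
Total rows emitted: 4.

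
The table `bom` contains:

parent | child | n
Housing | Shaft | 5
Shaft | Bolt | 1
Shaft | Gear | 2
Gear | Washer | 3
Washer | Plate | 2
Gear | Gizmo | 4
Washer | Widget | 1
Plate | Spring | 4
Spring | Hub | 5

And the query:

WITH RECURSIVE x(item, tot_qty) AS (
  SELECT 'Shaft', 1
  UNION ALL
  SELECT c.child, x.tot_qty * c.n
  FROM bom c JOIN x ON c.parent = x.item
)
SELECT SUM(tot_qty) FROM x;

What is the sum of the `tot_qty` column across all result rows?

Base: (Shaft, tot_qty=1).
Iteration 1: components of {Shaft} -> Bolt = 1*1 = 1, Gear = 1*2 = 2.
Iteration 2: components of {Bolt,Gear} -> Gizmo = 2*4 = 8, Washer = 2*3 = 6.
Iteration 3: components of {Gizmo,Washer} -> Plate = 6*2 = 12, Widget = 6*1 = 6.
Iteration 4: components of {Plate,Widget} -> Spring = 12*4 = 48.
Iteration 5: components of {Spring} -> Hub = 48*5 = 240.
Iteration 6: no further components; recursion stops.
SUM(tot_qty) = 1 + 1 + 2 + 6 + 8 + 12 + 6 + 48 + 240 = 324.

324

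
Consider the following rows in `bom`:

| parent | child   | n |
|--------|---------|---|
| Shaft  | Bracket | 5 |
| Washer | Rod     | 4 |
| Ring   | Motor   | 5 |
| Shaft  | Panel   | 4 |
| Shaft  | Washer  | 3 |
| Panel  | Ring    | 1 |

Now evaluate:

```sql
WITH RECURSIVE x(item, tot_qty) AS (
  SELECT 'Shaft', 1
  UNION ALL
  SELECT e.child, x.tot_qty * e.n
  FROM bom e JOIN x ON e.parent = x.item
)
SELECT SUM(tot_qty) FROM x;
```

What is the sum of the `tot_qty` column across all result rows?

49

Base: (Shaft, tot_qty=1).
Iteration 1: components of {Shaft} -> Bracket = 1*5 = 5, Panel = 1*4 = 4, Washer = 1*3 = 3.
Iteration 2: components of {Bracket,Panel,Washer} -> Ring = 4*1 = 4, Rod = 3*4 = 12.
Iteration 3: components of {Ring,Rod} -> Motor = 4*5 = 20.
Iteration 4: no further components; recursion stops.
SUM(tot_qty) = 1 + 4 + 5 + 3 + 4 + 12 + 20 = 49.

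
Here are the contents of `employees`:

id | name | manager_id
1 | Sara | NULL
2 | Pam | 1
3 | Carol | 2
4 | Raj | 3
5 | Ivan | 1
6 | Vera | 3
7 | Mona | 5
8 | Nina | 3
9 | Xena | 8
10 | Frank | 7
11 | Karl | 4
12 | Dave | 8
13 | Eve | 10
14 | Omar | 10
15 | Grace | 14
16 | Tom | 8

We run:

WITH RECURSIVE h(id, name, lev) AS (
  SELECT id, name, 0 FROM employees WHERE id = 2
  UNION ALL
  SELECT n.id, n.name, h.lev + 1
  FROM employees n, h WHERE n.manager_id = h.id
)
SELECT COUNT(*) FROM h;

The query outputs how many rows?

9

Base: id=2 (Pam) at lev 0.
Iteration 1: rows with manager_id in {2} -> Carol (id 3, lev 1).
Iteration 2: rows with manager_id in {3} -> Raj (id 4, lev 2), Vera (id 6, lev 2), Nina (id 8, lev 2).
Iteration 3: rows with manager_id in {4,6,8} -> Xena (id 9, lev 3), Karl (id 11, lev 3), Dave (id 12, lev 3), Tom (id 16, lev 3).
Iteration 4: no rows with manager_id in {9,11,12,16}; recursion stops.
Total rows emitted: 9.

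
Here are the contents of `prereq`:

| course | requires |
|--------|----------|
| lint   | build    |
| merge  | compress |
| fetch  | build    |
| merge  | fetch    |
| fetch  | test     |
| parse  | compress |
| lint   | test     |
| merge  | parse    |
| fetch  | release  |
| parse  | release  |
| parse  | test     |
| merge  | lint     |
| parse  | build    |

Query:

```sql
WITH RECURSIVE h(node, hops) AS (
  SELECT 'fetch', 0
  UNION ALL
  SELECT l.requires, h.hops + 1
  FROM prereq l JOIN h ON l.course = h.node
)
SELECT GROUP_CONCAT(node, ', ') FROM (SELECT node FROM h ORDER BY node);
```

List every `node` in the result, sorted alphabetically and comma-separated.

Base: (fetch, hops=0).
Iteration 1: edges from {fetch} -> (build, hops=1), (release, hops=1), (test, hops=1).
Iteration 2: no outgoing edges from {build,release,test}; recursion stops.

build, fetch, release, test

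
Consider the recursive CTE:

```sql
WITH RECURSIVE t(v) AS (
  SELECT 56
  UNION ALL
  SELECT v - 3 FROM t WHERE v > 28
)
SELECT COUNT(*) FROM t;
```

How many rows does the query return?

Base: v=56.
Iteration 1: 56 > 28 holds -> v = 56 - 3 = 53.
Iteration 2: 53 > 28 holds -> v = 53 - 3 = 50.
Iteration 3: 50 > 28 holds -> v = 50 - 3 = 47.
Iteration 4: 47 > 28 holds -> v = 47 - 3 = 44.
Iteration 5: 44 > 28 holds -> v = 44 - 3 = 41.
Iteration 6: 41 > 28 holds -> v = 41 - 3 = 38.
Iteration 7: 38 > 28 holds -> v = 38 - 3 = 35.
Iteration 8: 35 > 28 holds -> v = 35 - 3 = 32.
Iteration 9: 32 > 28 holds -> v = 32 - 3 = 29.
Iteration 10: 29 > 28 holds -> v = 29 - 3 = 26.
Iteration 11: 26 > 28 fails; recursion stops.
Total rows emitted: 11.

11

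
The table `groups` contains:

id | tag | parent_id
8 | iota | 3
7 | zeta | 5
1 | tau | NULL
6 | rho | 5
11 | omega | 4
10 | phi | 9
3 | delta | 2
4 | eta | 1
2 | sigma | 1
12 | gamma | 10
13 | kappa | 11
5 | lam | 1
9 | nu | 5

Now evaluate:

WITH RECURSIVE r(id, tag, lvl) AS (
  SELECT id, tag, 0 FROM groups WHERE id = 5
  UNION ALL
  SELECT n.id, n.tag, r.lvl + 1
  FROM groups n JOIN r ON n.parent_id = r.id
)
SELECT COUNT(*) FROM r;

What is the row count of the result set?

Base: id=5 (lam) at lvl 0.
Iteration 1: rows with parent_id in {5} -> rho (id 6, lvl 1), zeta (id 7, lvl 1), nu (id 9, lvl 1).
Iteration 2: rows with parent_id in {6,7,9} -> phi (id 10, lvl 2).
Iteration 3: rows with parent_id in {10} -> gamma (id 12, lvl 3).
Iteration 4: no rows with parent_id in {12}; recursion stops.
Total rows emitted: 6.

6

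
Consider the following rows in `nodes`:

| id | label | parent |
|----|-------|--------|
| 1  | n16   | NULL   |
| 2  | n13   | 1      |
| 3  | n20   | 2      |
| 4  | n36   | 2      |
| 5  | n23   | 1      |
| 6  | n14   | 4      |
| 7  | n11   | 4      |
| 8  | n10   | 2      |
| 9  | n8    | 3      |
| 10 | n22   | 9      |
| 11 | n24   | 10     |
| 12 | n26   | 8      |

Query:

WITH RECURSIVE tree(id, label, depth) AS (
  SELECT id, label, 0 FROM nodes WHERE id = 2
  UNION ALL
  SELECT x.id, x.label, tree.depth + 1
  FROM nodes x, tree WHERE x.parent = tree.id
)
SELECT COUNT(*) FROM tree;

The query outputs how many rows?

Base: id=2 (n13) at depth 0.
Iteration 1: rows with parent in {2} -> n20 (id 3, depth 1), n36 (id 4, depth 1), n10 (id 8, depth 1).
Iteration 2: rows with parent in {3,4,8} -> n14 (id 6, depth 2), n11 (id 7, depth 2), n8 (id 9, depth 2), n26 (id 12, depth 2).
Iteration 3: rows with parent in {6,7,9,12} -> n22 (id 10, depth 3).
Iteration 4: rows with parent in {10} -> n24 (id 11, depth 4).
Iteration 5: no rows with parent in {11}; recursion stops.
Total rows emitted: 10.

10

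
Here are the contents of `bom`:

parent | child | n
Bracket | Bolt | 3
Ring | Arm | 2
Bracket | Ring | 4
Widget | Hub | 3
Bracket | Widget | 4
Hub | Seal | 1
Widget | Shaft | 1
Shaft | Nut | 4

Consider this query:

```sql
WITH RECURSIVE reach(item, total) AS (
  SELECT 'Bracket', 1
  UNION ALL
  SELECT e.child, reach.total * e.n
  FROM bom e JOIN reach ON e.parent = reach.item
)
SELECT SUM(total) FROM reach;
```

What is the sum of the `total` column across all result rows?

64

Base: (Bracket, total=1).
Iteration 1: components of {Bracket} -> Bolt = 1*3 = 3, Ring = 1*4 = 4, Widget = 1*4 = 4.
Iteration 2: components of {Bolt,Ring,Widget} -> Arm = 4*2 = 8, Hub = 4*3 = 12, Shaft = 4*1 = 4.
Iteration 3: components of {Arm,Hub,Shaft} -> Nut = 4*4 = 16, Seal = 12*1 = 12.
Iteration 4: no further components; recursion stops.
SUM(total) = 1 + 4 + 4 + 3 + 12 + 4 + 8 + 12 + 16 = 64.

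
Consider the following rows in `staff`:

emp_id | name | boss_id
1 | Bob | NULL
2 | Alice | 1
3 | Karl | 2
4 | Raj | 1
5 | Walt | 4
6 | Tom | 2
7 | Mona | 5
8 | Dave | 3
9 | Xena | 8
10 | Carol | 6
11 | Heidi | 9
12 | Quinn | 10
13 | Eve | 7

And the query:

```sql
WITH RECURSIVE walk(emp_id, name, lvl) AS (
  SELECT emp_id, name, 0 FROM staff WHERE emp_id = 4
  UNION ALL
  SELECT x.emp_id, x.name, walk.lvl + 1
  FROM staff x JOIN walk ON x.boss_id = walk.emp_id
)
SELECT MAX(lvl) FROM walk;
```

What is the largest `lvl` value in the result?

Base: emp_id=4 (Raj) at lvl 0.
Iteration 1: rows with boss_id in {4} -> Walt (id 5, lvl 1).
Iteration 2: rows with boss_id in {5} -> Mona (id 7, lvl 2).
Iteration 3: rows with boss_id in {7} -> Eve (id 13, lvl 3).
Iteration 4: no rows with boss_id in {13}; recursion stops.
lvl values: 0, 1, 2, 3; the maximum is 3.

3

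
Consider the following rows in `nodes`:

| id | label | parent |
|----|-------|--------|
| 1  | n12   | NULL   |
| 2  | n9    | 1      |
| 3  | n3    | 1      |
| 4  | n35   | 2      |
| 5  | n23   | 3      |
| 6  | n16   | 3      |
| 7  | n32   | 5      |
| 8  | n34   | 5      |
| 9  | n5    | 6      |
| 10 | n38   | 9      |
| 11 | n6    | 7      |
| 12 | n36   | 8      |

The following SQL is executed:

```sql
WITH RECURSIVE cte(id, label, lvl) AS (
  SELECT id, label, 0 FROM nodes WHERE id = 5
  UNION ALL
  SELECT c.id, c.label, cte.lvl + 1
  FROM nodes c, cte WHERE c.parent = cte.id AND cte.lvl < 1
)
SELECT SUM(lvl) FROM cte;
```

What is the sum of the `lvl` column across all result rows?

2

Base: id=5 (n23) at lvl 0.
Iteration 1: rows with parent in {5} -> n32 (id 7, lvl 1), n34 (id 8, lvl 1).
Iteration 2: lvl < 1 fails for all current rows; recursion stops.
SUM(lvl) = 0 + 1 + 1 = 2.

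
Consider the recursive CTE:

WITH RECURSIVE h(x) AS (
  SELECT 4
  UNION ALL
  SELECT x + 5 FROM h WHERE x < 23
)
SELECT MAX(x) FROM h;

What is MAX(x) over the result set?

24

Base: x=4.
Iteration 1: 4 < 23 holds -> x = 4 + 5 = 9.
Iteration 2: 9 < 23 holds -> x = 9 + 5 = 14.
Iteration 3: 14 < 23 holds -> x = 14 + 5 = 19.
Iteration 4: 19 < 23 holds -> x = 19 + 5 = 24.
Iteration 5: 24 < 23 fails; recursion stops.
x values: 4, 9, 14, 19, 24; the maximum is 24.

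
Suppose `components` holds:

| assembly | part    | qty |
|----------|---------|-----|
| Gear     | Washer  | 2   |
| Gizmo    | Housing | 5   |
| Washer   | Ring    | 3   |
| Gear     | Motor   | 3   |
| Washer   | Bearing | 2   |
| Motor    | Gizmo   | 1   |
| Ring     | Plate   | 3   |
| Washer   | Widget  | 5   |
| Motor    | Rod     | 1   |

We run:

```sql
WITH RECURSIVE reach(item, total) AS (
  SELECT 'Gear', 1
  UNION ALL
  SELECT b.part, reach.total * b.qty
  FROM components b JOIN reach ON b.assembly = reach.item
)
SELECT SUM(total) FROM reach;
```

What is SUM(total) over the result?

Base: (Gear, total=1).
Iteration 1: components of {Gear} -> Motor = 1*3 = 3, Washer = 1*2 = 2.
Iteration 2: components of {Motor,Washer} -> Bearing = 2*2 = 4, Gizmo = 3*1 = 3, Ring = 2*3 = 6, Rod = 3*1 = 3, Widget = 2*5 = 10.
Iteration 3: components of {Bearing,Gizmo,Ring,Rod,Widget} -> Housing = 3*5 = 15, Plate = 6*3 = 18.
Iteration 4: no further components; recursion stops.
SUM(total) = 1 + 2 + 3 + 4 + 6 + 10 + 3 + 3 + 18 + 15 = 65.

65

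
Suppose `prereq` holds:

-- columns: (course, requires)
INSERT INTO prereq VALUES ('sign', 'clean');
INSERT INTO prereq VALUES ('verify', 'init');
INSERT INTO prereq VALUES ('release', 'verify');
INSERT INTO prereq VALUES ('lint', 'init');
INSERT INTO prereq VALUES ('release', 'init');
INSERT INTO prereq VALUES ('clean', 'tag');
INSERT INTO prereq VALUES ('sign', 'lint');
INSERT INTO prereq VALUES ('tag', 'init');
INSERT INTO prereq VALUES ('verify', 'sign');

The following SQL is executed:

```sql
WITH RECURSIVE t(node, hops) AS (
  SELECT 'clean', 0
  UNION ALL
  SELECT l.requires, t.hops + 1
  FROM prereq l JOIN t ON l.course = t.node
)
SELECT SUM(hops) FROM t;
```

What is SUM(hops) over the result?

Base: (clean, hops=0).
Iteration 1: edges from {clean} -> (tag, hops=1).
Iteration 2: edges from {tag} -> (init, hops=2).
Iteration 3: no outgoing edges from {init}; recursion stops.
SUM(hops) = 0 + 1 + 2 = 3.

3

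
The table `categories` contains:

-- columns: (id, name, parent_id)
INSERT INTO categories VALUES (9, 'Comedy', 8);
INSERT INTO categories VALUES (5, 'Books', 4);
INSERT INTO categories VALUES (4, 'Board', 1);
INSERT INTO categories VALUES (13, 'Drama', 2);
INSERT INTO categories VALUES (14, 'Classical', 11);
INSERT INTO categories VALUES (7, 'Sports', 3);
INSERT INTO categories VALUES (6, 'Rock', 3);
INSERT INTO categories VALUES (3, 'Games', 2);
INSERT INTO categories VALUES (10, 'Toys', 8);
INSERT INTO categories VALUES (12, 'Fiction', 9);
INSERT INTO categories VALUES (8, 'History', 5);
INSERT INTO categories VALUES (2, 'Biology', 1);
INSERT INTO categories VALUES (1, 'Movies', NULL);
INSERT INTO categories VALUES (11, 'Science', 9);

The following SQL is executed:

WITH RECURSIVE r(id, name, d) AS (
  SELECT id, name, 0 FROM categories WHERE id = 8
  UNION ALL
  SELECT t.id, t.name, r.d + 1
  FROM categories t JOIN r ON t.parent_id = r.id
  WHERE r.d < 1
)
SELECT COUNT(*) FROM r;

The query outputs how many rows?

Base: id=8 (History) at d 0.
Iteration 1: rows with parent_id in {8} -> Comedy (id 9, d 1), Toys (id 10, d 1).
Iteration 2: d < 1 fails for all current rows; recursion stops.
Total rows emitted: 3.

3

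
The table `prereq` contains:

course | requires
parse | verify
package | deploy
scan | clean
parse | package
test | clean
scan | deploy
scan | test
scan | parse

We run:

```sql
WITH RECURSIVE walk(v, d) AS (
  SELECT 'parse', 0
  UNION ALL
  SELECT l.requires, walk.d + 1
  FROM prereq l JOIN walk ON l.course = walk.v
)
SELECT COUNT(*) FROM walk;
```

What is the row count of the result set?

4

Base: (parse, d=0).
Iteration 1: edges from {parse} -> (package, d=1), (verify, d=1).
Iteration 2: edges from {package,verify} -> (deploy, d=2).
Iteration 3: no outgoing edges from {deploy}; recursion stops.
Total rows emitted: 4.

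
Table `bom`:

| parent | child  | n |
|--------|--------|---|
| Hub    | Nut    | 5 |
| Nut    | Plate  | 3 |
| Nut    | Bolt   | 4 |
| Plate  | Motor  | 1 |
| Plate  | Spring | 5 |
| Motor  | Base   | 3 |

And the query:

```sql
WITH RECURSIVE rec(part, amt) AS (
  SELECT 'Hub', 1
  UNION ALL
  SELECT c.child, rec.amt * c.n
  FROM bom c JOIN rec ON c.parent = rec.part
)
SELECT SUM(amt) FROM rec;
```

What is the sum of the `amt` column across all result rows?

Base: (Hub, amt=1).
Iteration 1: components of {Hub} -> Nut = 1*5 = 5.
Iteration 2: components of {Nut} -> Bolt = 5*4 = 20, Plate = 5*3 = 15.
Iteration 3: components of {Bolt,Plate} -> Motor = 15*1 = 15, Spring = 15*5 = 75.
Iteration 4: components of {Motor,Spring} -> Base = 15*3 = 45.
Iteration 5: no further components; recursion stops.
SUM(amt) = 1 + 5 + 15 + 20 + 15 + 75 + 45 = 176.

176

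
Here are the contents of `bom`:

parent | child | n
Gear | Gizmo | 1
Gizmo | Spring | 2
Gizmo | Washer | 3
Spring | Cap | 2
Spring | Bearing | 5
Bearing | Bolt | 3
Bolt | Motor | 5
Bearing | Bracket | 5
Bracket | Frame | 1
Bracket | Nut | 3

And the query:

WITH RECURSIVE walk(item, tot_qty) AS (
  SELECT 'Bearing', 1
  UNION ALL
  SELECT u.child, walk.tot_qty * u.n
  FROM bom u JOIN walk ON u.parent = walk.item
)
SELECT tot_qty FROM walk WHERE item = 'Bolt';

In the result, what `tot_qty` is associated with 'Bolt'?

Base: (Bearing, tot_qty=1).
Iteration 1: components of {Bearing} -> Bolt = 1*3 = 3, Bracket = 1*5 = 5.
Iteration 2: components of {Bolt,Bracket} -> Frame = 5*1 = 5, Motor = 3*5 = 15, Nut = 5*3 = 15.
Iteration 3: no further components; recursion stops.

3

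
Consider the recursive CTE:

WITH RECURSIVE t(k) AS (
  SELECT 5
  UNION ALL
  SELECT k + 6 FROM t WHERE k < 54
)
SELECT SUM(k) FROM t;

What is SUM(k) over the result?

Base: k=5.
Iteration 1: 5 < 54 holds -> k = 5 + 6 = 11.
Iteration 2: 11 < 54 holds -> k = 11 + 6 = 17.
Iteration 3: 17 < 54 holds -> k = 17 + 6 = 23.
Iteration 4: 23 < 54 holds -> k = 23 + 6 = 29.
Iteration 5: 29 < 54 holds -> k = 29 + 6 = 35.
Iteration 6: 35 < 54 holds -> k = 35 + 6 = 41.
Iteration 7: 41 < 54 holds -> k = 41 + 6 = 47.
Iteration 8: 47 < 54 holds -> k = 47 + 6 = 53.
Iteration 9: 53 < 54 holds -> k = 53 + 6 = 59.
Iteration 10: 59 < 54 fails; recursion stops.
SUM(k) = 5 + 11 + 17 + 23 + 29 + 35 + 41 + 47 + 53 + 59 = 320.

320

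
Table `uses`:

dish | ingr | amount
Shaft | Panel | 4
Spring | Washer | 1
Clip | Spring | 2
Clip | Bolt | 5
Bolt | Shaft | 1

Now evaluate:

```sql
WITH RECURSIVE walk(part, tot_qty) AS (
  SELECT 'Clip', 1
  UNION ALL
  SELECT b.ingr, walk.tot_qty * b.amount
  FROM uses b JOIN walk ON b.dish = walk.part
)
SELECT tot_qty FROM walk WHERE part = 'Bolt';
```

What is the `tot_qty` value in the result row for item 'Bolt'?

Base: (Clip, tot_qty=1).
Iteration 1: components of {Clip} -> Bolt = 1*5 = 5, Spring = 1*2 = 2.
Iteration 2: components of {Bolt,Spring} -> Shaft = 5*1 = 5, Washer = 2*1 = 2.
Iteration 3: components of {Shaft,Washer} -> Panel = 5*4 = 20.
Iteration 4: no further components; recursion stops.

5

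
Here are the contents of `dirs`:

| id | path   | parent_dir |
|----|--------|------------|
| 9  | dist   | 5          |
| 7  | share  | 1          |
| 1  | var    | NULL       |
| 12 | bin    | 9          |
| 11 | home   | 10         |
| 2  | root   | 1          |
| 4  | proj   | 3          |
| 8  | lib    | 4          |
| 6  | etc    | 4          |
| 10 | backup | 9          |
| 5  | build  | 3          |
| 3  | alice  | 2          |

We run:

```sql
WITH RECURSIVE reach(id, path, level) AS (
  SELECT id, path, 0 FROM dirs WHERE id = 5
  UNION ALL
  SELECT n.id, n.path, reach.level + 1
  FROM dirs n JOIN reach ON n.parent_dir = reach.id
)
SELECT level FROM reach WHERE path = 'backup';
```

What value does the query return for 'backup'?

2

Base: id=5 (build) at level 0.
Iteration 1: rows with parent_dir in {5} -> dist (id 9, level 1).
Iteration 2: rows with parent_dir in {9} -> backup (id 10, level 2), bin (id 12, level 2).
Iteration 3: rows with parent_dir in {10,12} -> home (id 11, level 3).
Iteration 4: no rows with parent_dir in {11}; recursion stops.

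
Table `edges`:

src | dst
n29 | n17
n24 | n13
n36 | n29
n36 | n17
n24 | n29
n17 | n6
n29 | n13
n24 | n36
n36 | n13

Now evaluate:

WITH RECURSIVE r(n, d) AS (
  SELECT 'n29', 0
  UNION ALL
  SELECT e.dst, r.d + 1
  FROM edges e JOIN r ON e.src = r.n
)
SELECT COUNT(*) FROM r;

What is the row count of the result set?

4

Base: (n29, d=0).
Iteration 1: edges from {n29} -> (n13, d=1), (n17, d=1).
Iteration 2: edges from {n13,n17} -> (n6, d=2).
Iteration 3: no outgoing edges from {n6}; recursion stops.
Total rows emitted: 4.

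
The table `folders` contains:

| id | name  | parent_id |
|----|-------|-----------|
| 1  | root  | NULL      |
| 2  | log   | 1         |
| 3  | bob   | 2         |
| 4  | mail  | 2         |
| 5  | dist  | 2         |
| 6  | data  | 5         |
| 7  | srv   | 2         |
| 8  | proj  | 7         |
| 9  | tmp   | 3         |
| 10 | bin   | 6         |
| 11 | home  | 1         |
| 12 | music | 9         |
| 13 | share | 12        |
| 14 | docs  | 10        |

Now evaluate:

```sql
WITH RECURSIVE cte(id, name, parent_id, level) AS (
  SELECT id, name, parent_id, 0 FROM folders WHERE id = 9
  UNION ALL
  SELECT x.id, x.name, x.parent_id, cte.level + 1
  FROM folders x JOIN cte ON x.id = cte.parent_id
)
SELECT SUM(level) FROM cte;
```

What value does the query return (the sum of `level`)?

Base: id=9 (tmp), parent_id=3, level 0.
Iteration 1: join on id=3 -> bob (id 3, parent_id=2, level 1).
Iteration 2: join on id=2 -> log (id 2, parent_id=1, level 2).
Iteration 3: join on id=1 -> root (id 1, parent_id=NULL, level 3).
Iteration 4: parent_id is NULL; no match; recursion stops.
SUM(level) = 0 + 1 + 2 + 3 = 6.

6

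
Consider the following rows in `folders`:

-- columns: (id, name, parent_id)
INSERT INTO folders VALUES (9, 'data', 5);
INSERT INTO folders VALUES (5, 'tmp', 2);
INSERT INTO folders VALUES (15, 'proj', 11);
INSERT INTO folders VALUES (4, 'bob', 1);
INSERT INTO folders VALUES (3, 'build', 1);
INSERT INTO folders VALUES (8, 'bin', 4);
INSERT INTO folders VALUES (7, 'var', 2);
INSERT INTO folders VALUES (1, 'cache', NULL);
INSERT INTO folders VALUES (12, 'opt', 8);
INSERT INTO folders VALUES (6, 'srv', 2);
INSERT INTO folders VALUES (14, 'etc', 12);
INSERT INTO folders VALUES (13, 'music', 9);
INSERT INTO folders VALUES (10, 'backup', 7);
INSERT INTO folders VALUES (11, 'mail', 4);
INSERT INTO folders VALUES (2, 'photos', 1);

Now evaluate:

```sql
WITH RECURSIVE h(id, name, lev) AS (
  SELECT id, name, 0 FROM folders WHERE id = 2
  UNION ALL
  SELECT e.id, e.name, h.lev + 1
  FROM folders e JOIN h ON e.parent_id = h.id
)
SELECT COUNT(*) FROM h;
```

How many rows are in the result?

Base: id=2 (photos) at lev 0.
Iteration 1: rows with parent_id in {2} -> tmp (id 5, lev 1), srv (id 6, lev 1), var (id 7, lev 1).
Iteration 2: rows with parent_id in {5,6,7} -> data (id 9, lev 2), backup (id 10, lev 2).
Iteration 3: rows with parent_id in {9,10} -> music (id 13, lev 3).
Iteration 4: no rows with parent_id in {13}; recursion stops.
Total rows emitted: 7.

7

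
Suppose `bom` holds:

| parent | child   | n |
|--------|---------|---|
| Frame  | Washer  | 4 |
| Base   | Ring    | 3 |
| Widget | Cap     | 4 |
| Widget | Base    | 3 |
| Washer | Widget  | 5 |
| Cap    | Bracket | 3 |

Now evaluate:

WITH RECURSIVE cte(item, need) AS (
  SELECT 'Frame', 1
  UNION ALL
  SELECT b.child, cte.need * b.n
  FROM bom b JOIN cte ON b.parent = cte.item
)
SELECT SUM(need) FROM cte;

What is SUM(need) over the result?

Base: (Frame, need=1).
Iteration 1: components of {Frame} -> Washer = 1*4 = 4.
Iteration 2: components of {Washer} -> Widget = 4*5 = 20.
Iteration 3: components of {Widget} -> Base = 20*3 = 60, Cap = 20*4 = 80.
Iteration 4: components of {Base,Cap} -> Bracket = 80*3 = 240, Ring = 60*3 = 180.
Iteration 5: no further components; recursion stops.
SUM(need) = 1 + 4 + 20 + 80 + 60 + 240 + 180 = 585.

585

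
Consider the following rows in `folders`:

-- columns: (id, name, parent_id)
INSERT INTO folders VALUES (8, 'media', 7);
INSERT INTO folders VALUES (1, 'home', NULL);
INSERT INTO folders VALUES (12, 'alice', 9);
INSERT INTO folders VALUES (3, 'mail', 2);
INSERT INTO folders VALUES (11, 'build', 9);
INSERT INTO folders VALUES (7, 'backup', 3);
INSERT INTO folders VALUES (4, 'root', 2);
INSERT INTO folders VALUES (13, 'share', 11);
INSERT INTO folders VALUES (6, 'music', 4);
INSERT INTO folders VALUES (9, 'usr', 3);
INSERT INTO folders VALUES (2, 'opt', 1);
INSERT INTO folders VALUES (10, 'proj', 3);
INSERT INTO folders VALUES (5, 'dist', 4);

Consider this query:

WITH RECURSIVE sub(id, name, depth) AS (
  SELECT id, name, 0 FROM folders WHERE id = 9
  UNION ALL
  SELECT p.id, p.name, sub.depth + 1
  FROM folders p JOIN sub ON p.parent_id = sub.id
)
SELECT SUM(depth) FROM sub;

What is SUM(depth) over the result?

4

Base: id=9 (usr) at depth 0.
Iteration 1: rows with parent_id in {9} -> build (id 11, depth 1), alice (id 12, depth 1).
Iteration 2: rows with parent_id in {11,12} -> share (id 13, depth 2).
Iteration 3: no rows with parent_id in {13}; recursion stops.
SUM(depth) = 0 + 1 + 1 + 2 = 4.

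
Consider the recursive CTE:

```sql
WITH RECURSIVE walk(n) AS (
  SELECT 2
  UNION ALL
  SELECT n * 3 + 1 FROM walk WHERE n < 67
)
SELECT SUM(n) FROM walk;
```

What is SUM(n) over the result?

98

Base: n=2.
Iteration 1: 2 < 67 holds -> n = 2 * 3 + 1 = 7.
Iteration 2: 7 < 67 holds -> n = 7 * 3 + 1 = 22.
Iteration 3: 22 < 67 holds -> n = 22 * 3 + 1 = 67.
Iteration 4: 67 < 67 fails; recursion stops.
SUM(n) = 2 + 7 + 22 + 67 = 98.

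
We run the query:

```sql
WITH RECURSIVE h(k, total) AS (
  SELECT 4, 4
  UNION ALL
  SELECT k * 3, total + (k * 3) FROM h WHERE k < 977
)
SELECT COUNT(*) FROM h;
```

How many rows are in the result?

7

Base: k=4, total=4.
Iteration 1: 4 < 977 holds -> k = 4 * 3 = 12, total = 4 + 12 = 16.
Iteration 2: 12 < 977 holds -> k = 12 * 3 = 36, total = 16 + 36 = 52.
Iteration 3: 36 < 977 holds -> k = 36 * 3 = 108, total = 52 + 108 = 160.
Iteration 4: 108 < 977 holds -> k = 108 * 3 = 324, total = 160 + 324 = 484.
Iteration 5: 324 < 977 holds -> k = 324 * 3 = 972, total = 484 + 972 = 1456.
Iteration 6: 972 < 977 holds -> k = 972 * 3 = 2916, total = 1456 + 2916 = 4372.
Iteration 7: 2916 < 977 fails; recursion stops.
Total rows emitted: 7.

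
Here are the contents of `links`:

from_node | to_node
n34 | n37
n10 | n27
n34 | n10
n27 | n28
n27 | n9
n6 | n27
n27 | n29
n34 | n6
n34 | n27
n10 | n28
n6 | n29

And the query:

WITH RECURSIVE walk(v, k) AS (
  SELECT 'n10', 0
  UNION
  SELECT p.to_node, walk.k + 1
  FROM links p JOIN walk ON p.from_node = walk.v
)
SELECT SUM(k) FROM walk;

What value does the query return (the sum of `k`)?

8

Base: (n10, k=0).
Iteration 1: edges from {n10} -> (n27, k=1), (n28, k=1).
Iteration 2: edges from {n27,n28} -> (n28, k=2), (n29, k=2), (n9, k=2).
Iteration 3: no outgoing edges from {n28,n29,n9}; recursion stops.
SUM(k) = 0 + 1 + 1 + 2 + 2 + 2 = 8.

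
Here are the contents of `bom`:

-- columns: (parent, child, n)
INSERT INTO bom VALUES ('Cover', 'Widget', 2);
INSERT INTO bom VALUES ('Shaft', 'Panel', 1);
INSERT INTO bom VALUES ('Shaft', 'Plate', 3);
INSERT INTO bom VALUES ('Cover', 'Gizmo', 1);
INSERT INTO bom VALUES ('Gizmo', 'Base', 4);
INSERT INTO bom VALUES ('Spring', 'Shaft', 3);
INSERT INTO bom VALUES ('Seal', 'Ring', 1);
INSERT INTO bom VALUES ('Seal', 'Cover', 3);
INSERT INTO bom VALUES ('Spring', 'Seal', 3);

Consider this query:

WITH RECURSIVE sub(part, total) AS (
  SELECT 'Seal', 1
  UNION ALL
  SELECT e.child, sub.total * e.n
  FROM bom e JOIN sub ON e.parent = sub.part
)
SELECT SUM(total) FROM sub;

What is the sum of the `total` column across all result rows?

Base: (Seal, total=1).
Iteration 1: components of {Seal} -> Cover = 1*3 = 3, Ring = 1*1 = 1.
Iteration 2: components of {Cover,Ring} -> Gizmo = 3*1 = 3, Widget = 3*2 = 6.
Iteration 3: components of {Gizmo,Widget} -> Base = 3*4 = 12.
Iteration 4: no further components; recursion stops.
SUM(total) = 1 + 3 + 1 + 6 + 3 + 12 = 26.

26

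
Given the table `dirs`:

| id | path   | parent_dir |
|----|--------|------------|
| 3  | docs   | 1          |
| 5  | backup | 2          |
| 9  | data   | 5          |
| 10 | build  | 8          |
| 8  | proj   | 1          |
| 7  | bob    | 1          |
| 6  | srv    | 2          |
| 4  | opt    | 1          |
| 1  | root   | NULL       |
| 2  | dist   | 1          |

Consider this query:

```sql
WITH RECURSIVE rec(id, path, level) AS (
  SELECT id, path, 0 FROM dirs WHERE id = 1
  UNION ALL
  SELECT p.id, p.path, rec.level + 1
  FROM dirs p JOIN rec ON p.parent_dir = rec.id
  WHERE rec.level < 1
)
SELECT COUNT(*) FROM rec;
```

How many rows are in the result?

6

Base: id=1 (root) at level 0.
Iteration 1: rows with parent_dir in {1} -> dist (id 2, level 1), docs (id 3, level 1), opt (id 4, level 1), bob (id 7, level 1), proj (id 8, level 1).
Iteration 2: level < 1 fails for all current rows; recursion stops.
Total rows emitted: 6.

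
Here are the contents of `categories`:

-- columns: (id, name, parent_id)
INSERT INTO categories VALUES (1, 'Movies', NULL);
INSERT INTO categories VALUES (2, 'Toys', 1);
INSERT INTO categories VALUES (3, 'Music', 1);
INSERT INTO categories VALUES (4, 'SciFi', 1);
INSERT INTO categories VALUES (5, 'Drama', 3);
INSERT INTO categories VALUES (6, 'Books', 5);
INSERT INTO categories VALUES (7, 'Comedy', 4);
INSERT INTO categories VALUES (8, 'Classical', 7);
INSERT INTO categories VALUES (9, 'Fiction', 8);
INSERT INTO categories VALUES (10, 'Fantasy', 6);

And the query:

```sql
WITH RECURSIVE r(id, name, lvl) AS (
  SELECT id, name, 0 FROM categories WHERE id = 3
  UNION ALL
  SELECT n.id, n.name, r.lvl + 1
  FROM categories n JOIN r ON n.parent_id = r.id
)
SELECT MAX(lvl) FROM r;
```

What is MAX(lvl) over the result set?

3

Base: id=3 (Music) at lvl 0.
Iteration 1: rows with parent_id in {3} -> Drama (id 5, lvl 1).
Iteration 2: rows with parent_id in {5} -> Books (id 6, lvl 2).
Iteration 3: rows with parent_id in {6} -> Fantasy (id 10, lvl 3).
Iteration 4: no rows with parent_id in {10}; recursion stops.
lvl values: 0, 1, 2, 3; the maximum is 3.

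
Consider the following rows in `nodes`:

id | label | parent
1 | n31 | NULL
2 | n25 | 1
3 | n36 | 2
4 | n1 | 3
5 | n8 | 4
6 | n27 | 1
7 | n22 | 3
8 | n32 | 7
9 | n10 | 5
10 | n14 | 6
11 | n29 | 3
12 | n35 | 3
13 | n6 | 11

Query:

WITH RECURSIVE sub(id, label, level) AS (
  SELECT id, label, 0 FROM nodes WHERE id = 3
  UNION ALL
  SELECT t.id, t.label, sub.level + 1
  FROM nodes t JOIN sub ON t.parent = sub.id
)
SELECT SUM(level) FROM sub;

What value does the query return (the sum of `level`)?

13

Base: id=3 (n36) at level 0.
Iteration 1: rows with parent in {3} -> n1 (id 4, level 1), n22 (id 7, level 1), n29 (id 11, level 1), n35 (id 12, level 1).
Iteration 2: rows with parent in {4,7,11,12} -> n8 (id 5, level 2), n32 (id 8, level 2), n6 (id 13, level 2).
Iteration 3: rows with parent in {5,8,13} -> n10 (id 9, level 3).
Iteration 4: no rows with parent in {9}; recursion stops.
SUM(level) = 0 + 1 + 1 + 1 + 1 + 2 + 2 + 2 + 3 = 13.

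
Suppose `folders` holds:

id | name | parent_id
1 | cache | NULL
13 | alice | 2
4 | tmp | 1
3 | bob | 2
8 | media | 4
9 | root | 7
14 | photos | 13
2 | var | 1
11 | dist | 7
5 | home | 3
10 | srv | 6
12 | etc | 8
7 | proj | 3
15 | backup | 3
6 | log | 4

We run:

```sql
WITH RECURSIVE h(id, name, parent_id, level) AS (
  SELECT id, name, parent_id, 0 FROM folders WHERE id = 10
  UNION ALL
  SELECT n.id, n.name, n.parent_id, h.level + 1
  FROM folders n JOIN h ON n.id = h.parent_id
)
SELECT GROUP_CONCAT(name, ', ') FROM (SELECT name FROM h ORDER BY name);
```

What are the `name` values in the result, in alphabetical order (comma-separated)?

Base: id=10 (srv), parent_id=6, level 0.
Iteration 1: join on id=6 -> log (id 6, parent_id=4, level 1).
Iteration 2: join on id=4 -> tmp (id 4, parent_id=1, level 2).
Iteration 3: join on id=1 -> cache (id 1, parent_id=NULL, level 3).
Iteration 4: parent_id is NULL; no match; recursion stops.

cache, log, srv, tmp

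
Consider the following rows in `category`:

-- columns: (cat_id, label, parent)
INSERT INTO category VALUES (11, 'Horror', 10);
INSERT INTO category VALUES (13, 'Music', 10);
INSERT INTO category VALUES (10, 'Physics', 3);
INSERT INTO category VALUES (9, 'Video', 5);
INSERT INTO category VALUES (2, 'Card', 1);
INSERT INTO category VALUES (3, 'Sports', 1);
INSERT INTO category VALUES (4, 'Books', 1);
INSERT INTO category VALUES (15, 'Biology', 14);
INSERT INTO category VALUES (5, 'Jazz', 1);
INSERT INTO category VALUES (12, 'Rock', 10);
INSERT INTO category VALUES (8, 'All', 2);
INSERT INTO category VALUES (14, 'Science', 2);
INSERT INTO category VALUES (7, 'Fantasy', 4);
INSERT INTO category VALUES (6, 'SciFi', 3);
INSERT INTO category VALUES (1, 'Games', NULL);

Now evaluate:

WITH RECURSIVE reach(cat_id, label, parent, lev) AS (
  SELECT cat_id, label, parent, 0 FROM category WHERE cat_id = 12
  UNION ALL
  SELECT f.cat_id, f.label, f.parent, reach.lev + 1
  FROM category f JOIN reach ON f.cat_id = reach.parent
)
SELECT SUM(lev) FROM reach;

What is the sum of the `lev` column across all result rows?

6

Base: cat_id=12 (Rock), parent=10, lev 0.
Iteration 1: join on cat_id=10 -> Physics (id 10, parent=3, lev 1).
Iteration 2: join on cat_id=3 -> Sports (id 3, parent=1, lev 2).
Iteration 3: join on cat_id=1 -> Games (id 1, parent=NULL, lev 3).
Iteration 4: parent is NULL; no match; recursion stops.
SUM(lev) = 0 + 1 + 2 + 3 = 6.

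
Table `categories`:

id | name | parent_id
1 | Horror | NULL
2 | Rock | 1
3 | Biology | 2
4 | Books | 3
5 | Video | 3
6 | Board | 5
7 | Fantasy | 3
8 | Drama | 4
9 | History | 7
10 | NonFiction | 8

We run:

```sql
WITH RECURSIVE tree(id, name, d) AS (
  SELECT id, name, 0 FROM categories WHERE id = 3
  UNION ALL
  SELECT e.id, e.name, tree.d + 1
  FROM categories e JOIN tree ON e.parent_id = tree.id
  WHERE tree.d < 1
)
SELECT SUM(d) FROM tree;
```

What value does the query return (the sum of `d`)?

Base: id=3 (Biology) at d 0.
Iteration 1: rows with parent_id in {3} -> Books (id 4, d 1), Video (id 5, d 1), Fantasy (id 7, d 1).
Iteration 2: d < 1 fails for all current rows; recursion stops.
SUM(d) = 0 + 1 + 1 + 1 = 3.

3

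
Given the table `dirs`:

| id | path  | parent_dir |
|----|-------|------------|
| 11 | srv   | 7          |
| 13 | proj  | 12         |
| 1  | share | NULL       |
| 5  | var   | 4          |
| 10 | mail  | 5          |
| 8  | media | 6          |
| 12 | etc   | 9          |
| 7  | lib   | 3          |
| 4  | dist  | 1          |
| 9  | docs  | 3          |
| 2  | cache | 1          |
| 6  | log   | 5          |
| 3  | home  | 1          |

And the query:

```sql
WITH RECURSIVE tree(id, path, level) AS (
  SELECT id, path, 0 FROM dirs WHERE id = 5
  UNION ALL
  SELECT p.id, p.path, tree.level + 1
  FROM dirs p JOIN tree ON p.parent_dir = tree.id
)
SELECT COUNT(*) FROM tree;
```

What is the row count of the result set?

Base: id=5 (var) at level 0.
Iteration 1: rows with parent_dir in {5} -> log (id 6, level 1), mail (id 10, level 1).
Iteration 2: rows with parent_dir in {6,10} -> media (id 8, level 2).
Iteration 3: no rows with parent_dir in {8}; recursion stops.
Total rows emitted: 4.

4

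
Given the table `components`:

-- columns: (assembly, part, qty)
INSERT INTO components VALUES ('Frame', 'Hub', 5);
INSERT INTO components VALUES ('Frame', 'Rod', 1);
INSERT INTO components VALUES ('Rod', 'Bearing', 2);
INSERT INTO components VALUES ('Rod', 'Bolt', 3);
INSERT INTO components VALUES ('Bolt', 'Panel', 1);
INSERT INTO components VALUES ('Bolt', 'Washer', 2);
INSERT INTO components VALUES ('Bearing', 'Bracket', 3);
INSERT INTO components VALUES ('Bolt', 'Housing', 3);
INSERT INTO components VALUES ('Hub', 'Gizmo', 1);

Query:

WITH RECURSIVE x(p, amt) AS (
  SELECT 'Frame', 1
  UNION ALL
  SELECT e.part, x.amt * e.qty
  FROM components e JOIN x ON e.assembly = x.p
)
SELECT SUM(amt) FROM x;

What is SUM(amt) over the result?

41

Base: (Frame, amt=1).
Iteration 1: components of {Frame} -> Hub = 1*5 = 5, Rod = 1*1 = 1.
Iteration 2: components of {Hub,Rod} -> Bearing = 1*2 = 2, Bolt = 1*3 = 3, Gizmo = 5*1 = 5.
Iteration 3: components of {Bearing,Bolt,Gizmo} -> Bracket = 2*3 = 6, Housing = 3*3 = 9, Panel = 3*1 = 3, Washer = 3*2 = 6.
Iteration 4: no further components; recursion stops.
SUM(amt) = 1 + 5 + 1 + 5 + 2 + 3 + 6 + 3 + 6 + 9 = 41.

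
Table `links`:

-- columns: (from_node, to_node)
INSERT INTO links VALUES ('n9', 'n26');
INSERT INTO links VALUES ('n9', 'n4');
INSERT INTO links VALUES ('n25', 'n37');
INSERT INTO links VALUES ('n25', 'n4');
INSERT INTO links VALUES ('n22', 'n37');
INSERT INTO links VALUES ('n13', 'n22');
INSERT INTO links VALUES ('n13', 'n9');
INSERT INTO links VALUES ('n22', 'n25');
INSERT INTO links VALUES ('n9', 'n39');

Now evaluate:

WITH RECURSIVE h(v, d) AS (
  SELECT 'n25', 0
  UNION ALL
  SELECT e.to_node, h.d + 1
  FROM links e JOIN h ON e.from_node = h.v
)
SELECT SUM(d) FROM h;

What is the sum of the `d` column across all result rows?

2

Base: (n25, d=0).
Iteration 1: edges from {n25} -> (n37, d=1), (n4, d=1).
Iteration 2: no outgoing edges from {n37,n4}; recursion stops.
SUM(d) = 0 + 1 + 1 = 2.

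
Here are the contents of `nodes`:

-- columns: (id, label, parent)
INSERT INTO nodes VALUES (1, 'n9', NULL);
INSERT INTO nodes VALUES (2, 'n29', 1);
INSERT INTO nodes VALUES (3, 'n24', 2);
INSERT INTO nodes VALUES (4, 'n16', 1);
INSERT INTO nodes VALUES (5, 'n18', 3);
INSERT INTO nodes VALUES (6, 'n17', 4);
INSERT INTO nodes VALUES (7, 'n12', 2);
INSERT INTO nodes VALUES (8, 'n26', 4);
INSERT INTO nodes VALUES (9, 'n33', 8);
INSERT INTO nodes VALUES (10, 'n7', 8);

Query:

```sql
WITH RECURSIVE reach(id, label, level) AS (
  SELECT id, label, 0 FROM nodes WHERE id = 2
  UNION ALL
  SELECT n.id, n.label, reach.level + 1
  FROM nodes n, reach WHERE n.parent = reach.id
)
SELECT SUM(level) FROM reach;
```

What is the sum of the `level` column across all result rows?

Base: id=2 (n29) at level 0.
Iteration 1: rows with parent in {2} -> n24 (id 3, level 1), n12 (id 7, level 1).
Iteration 2: rows with parent in {3,7} -> n18 (id 5, level 2).
Iteration 3: no rows with parent in {5}; recursion stops.
SUM(level) = 0 + 1 + 1 + 2 = 4.

4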